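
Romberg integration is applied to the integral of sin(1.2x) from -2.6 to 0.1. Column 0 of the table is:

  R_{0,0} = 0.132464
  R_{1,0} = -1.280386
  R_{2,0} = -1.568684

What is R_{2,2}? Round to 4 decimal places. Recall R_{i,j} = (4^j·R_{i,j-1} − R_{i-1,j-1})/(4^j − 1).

Richardson extrapolation on the trapezoidal column (denominator 4−1=3):
R_{1,1} = (4·(-1.280386) − 0.132464) / 3 = -1.751336
R_{2,1} = -1.568684 + (-1.568684 − (-1.280386))/3 = -1.664783
R_{2,2} = (16·(-1.664783) − (-1.751336)) / 15 = -1.659013
(Column j=1 coincides with Simpson's rule on the same nodes.)

-1.6590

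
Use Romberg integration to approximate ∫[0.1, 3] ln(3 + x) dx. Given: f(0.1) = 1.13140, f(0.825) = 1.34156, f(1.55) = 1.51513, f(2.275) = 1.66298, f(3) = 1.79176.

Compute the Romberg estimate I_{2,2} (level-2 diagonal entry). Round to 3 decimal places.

4.343

I_{0,0} (trapezoid, 1 panel, h=2.9000): 4.23858
I_{1,0} (trapezoid, 2 panels, h=1.4500): 4.31623
I_{2,0} (trapezoid, 4 panels, h=0.7250): 4.33641
I_{1,1} = 4.31623 + (4.31623 − 4.23858)/3 = 4.34211
I_{2,1} = 4.33641 + (4.33641 − 4.31623)/3 = 4.34314
I_{2,2} = 4.34314 + (4.34314 − 4.34211)/15 = 4.34321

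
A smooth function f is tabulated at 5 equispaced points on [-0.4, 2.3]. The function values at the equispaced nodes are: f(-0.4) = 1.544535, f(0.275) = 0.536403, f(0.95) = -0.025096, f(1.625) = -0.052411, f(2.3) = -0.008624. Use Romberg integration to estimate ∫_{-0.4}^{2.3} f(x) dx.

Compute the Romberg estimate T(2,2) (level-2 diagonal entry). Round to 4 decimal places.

0.7781

T(0,0) (trapezoid, 1 panel, h=2.7000): 2.073480
T(1,0) (trapezoid, 2 panels, h=1.3500): 1.002860
T(2,0) (trapezoid, 4 panels, h=0.6750): 0.828125
T(1,1) = 1.002860 + (1.002860 − 2.073480)/3 = 0.645987
T(2,1) = 0.828125 + (0.828125 − 1.002860)/3 = 0.769880
T(2,2) = 0.769880 + (0.769880 − 0.645987)/15 = 0.778140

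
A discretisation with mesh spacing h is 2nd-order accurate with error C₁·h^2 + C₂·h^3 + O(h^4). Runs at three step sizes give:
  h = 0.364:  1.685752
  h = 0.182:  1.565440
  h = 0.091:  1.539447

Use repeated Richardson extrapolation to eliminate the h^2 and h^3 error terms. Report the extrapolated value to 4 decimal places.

1.5316

First eliminate the h^2 term (factor 2^2 = 4):
  B₁ = (4·1.565440 − 1.685752)/3 = 1.525336
  B₂ = (4·1.539447 − 1.565440)/3 = 1.530783
Then eliminate the h^3 term (factor 2^3 = 8):
  (8·1.530783 − 1.525336)/7 = 1.531561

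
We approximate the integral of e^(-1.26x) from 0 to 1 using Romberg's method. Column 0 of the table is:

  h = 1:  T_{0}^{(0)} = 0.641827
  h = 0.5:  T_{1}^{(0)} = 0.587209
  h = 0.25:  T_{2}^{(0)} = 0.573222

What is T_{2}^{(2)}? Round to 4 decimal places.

T_{1}^{(1)} = (4·0.587209 − 0.641827) / 3 = 0.569003
T_{2}^{(1)} = 0.573222 + (0.573222 − 0.587209)/3 = 0.568560
T_{2}^{(2)} = (16·0.568560 − 0.569003) / 15 = 0.568530

0.5685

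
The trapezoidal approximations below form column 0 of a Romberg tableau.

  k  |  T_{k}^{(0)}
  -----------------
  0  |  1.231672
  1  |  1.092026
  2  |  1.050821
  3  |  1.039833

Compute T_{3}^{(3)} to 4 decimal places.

T_{1}^{(1)} = (4·1.092026 − 1.231672) / 3 = 1.045477
T_{2}^{(1)} = (4·1.050821 − 1.092026) / 3 = 1.037086
T_{3}^{(1)} = (4·1.039833 − 1.050821) / 3 = 1.036170
T_{2}^{(2)} = 1.037086 + (1.037086 − 1.045477)/15 = 1.036527
T_{3}^{(2)} = (16·1.036170 − 1.037086) / 15 = 1.036109
T_{3}^{(3)} = (64·1.036109 − 1.036527) / 63 = 1.036102

1.0361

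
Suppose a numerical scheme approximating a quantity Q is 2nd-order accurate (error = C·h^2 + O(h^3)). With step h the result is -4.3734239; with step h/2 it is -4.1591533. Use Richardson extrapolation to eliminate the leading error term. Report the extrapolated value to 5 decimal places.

The leading error scales as h^2; refining by a factor of 2 reduces it by 2^2 = 4.
Extrapolated value = (4·A(h/2) − A(h)) / (4 − 1)
= (4·(-4.1591533) − (-4.3734239)) / 3
= -12.2631893 / 3 = -4.0877298

-4.08773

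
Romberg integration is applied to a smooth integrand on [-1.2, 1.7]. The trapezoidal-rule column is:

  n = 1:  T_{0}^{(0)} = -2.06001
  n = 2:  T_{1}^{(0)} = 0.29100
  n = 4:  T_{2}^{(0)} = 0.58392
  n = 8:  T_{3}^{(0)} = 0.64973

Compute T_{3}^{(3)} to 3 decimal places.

0.671

Richardson extrapolation on the trapezoidal column (denominator 4−1=3):
T_{1}^{(1)} = 0.29100 + (0.29100 − (-2.06001))/3 = 1.07467
T_{2}^{(1)} = 0.58392 + (0.58392 − 0.29100)/3 = 0.68156
T_{3}^{(1)} = 0.64973 + (0.64973 − 0.58392)/3 = 0.67167
T_{2}^{(2)} = 0.68156 + (0.68156 − 1.07467)/15 = 0.65535
T_{3}^{(2)} = 0.67167 + (0.67167 − 0.68156)/15 = 0.67101
T_{3}^{(3)} = (64·0.67101 − 0.65535) / 63 = 0.67126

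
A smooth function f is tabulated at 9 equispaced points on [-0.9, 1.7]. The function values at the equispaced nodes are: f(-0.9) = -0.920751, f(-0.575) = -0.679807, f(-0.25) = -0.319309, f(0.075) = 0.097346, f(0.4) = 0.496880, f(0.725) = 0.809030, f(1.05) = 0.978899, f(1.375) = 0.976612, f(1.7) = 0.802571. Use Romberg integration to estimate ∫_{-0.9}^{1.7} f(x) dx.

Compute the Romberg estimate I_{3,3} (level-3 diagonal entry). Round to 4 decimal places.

I_{0,0} (trapezoid, 1 panel, h=2.6000): -0.153634
I_{1,0} (trapezoid, 2 panels, h=1.3000): 0.569127
I_{2,0} (trapezoid, 4 panels, h=0.6500): 0.713297
I_{3,0} (trapezoid, 8 panels, h=0.3250): 0.747682
I_{1,1} = 0.569127 + (0.569127 − (-0.153634))/3 = 0.810047
I_{2,1} = 0.713297 + (0.713297 − 0.569127)/3 = 0.761354
I_{3,1} = 0.747682 + (0.747682 − 0.713297)/3 = 0.759144
I_{2,2} = 0.761354 + (0.761354 − 0.810047)/15 = 0.758108
I_{3,2} = 0.759144 + (0.759144 − 0.761354)/15 = 0.758997
I_{3,3} = 0.758997 + (0.758997 − 0.758108)/63 = 0.759011

0.7590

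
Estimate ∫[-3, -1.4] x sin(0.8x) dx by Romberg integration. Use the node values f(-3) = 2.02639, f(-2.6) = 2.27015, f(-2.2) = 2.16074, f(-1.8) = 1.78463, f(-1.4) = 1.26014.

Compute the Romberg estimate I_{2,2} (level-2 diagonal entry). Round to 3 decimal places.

3.177

I_{0,0} (trapezoid, 1 panel, h=1.6000): 2.62922
I_{1,0} (trapezoid, 2 panels, h=0.8000): 3.04320
I_{2,0} (trapezoid, 4 panels, h=0.4000): 3.14351
I_{1,1} = 3.04320 + (3.04320 − 2.62922)/3 = 3.18119
I_{2,1} = 3.14351 + (3.14351 − 3.04320)/3 = 3.17695
I_{2,2} = 3.17695 + (3.17695 − 3.18119)/15 = 3.17667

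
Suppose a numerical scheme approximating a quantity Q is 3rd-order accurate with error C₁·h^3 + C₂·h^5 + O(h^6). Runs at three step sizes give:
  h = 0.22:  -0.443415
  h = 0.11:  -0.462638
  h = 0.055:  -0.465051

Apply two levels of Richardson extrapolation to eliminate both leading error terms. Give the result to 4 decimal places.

-0.4654

First eliminate the h^3 term (factor 2^3 = 8):
  B₁ = (8·(-0.462638) − (-0.443415))/7 = -0.465384
  B₂ = (8·(-0.465051) − (-0.462638))/7 = -0.465396
Then eliminate the h^5 term (factor 2^5 = 32):
  (32·(-0.465396) − (-0.465384))/31 = -0.465396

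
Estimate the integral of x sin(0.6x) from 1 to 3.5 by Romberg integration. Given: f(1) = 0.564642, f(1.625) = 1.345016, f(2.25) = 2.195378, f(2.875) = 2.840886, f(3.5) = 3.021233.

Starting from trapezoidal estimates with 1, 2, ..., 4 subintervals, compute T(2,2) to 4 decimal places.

5.1498

T(0,0) (trapezoid, 1 panel, h=2.5000): 4.482344
T(1,0) (trapezoid, 2 panels, h=1.2500): 4.985394
T(2,0) (trapezoid, 4 panels, h=0.6250): 5.108886
T(1,1) = 4.985394 + (4.985394 − 4.482344)/3 = 5.153077
T(2,1) = 5.108886 + (5.108886 − 4.985394)/3 = 5.150050
T(2,2) = 5.150050 + (5.150050 − 5.153077)/15 = 5.149848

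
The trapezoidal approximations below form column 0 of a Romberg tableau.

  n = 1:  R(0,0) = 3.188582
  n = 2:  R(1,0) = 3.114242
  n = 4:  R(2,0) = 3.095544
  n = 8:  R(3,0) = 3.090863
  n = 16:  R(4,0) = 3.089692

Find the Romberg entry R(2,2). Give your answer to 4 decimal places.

Richardson extrapolation on the trapezoidal column (denominator 4−1=3):
R(1,1) = 3.114242 + (3.114242 − 3.188582)/3 = 3.089462
R(2,1) = 3.095544 + (3.095544 − 3.114242)/3 = 3.089311
R(2,2) = 3.089311 + (3.089311 − 3.089462)/15 = 3.089301
(Column j=1 coincides with Simpson's rule on the same nodes.)

3.0893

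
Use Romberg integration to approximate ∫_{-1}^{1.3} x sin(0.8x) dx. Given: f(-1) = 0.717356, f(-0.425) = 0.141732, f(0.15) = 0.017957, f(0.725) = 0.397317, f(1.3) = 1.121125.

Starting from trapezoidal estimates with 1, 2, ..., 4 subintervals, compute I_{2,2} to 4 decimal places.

I_{0,0} (trapezoid, 1 panel, h=2.3000): 2.114253
I_{1,0} (trapezoid, 2 panels, h=1.1500): 1.077777
I_{2,0} (trapezoid, 4 panels, h=0.5750): 0.848842
I_{1,1} = 1.077777 + (1.077777 − 2.114253)/3 = 0.732285
I_{2,1} = 0.848842 + (0.848842 − 1.077777)/3 = 0.772530
I_{2,2} = 0.772530 + (0.772530 − 0.732285)/15 = 0.775213

0.7752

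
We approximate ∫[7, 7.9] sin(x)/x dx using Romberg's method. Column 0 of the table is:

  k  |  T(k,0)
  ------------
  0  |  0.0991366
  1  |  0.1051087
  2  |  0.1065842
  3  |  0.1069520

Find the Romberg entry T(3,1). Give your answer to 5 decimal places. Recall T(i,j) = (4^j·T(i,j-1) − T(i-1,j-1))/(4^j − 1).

Richardson extrapolation on the trapezoidal column (denominator 4−1=3):
T(3,1) = (4·0.1069520 − 0.1065842) / 3 = 0.1070746

0.10707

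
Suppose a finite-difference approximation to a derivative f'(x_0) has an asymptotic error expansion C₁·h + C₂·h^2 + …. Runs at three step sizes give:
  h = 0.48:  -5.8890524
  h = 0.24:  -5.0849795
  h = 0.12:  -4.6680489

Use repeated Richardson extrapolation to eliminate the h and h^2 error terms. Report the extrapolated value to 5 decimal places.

First eliminate the h term (factor 2^1 = 2):
  B₁ = (2·(-5.0849795) − (-5.8890524))/1 = -4.2809066
  B₂ = (2·(-4.6680489) − (-5.0849795))/1 = -4.2511183
Then eliminate the h^2 term (factor 2^2 = 4):
  (4·(-4.2511183) − (-4.2809066))/3 = -4.2411889

-4.24119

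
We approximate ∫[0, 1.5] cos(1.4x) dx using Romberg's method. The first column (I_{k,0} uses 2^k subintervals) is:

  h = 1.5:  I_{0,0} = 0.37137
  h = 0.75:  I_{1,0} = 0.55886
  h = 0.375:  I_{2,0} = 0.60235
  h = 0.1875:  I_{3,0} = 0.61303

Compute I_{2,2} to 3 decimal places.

0.617

Richardson extrapolation on the trapezoidal column (denominator 4−1=3):
I_{1,1} = (4·0.55886 − 0.37137) / 3 = 0.62136
I_{2,1} = (4·0.60235 − 0.55886) / 3 = 0.61685
I_{2,2} = 0.61685 + (0.61685 − 0.62136)/15 = 0.61655
(Column j=1 coincides with Simpson's rule on the same nodes.)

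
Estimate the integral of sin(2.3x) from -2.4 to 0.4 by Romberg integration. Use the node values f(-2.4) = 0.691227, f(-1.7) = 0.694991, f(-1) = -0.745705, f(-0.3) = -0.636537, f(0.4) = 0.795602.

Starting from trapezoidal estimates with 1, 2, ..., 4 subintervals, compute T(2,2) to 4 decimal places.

T(0,0) (trapezoid, 1 panel, h=2.8000): 2.081561
T(1,0) (trapezoid, 2 panels, h=1.4000): -0.003207
T(2,0) (trapezoid, 4 panels, h=0.7000): 0.039314
T(1,1) = -0.003207 + (-0.003207 − 2.081561)/3 = -0.698130
T(2,1) = 0.039314 + (0.039314 − (-0.003207))/3 = 0.053488
T(2,2) = 0.053488 + (0.053488 − (-0.698130))/15 = 0.103596

0.1036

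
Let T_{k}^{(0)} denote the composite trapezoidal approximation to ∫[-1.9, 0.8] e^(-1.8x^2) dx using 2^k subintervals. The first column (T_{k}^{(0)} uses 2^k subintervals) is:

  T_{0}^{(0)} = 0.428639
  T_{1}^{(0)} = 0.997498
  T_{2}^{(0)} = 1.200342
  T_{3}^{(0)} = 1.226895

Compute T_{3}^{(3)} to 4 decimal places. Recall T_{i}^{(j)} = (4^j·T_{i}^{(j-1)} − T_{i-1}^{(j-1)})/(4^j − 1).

1.2330

Richardson extrapolation on the trapezoidal column (denominator 4−1=3):
T_{1}^{(1)} = (4·0.997498 − 0.428639) / 3 = 1.187118
T_{2}^{(1)} = (4·1.200342 − 0.997498) / 3 = 1.267957
T_{3}^{(1)} = (4·1.226895 − 1.200342) / 3 = 1.235746
T_{2}^{(2)} = (16·1.267957 − 1.187118) / 15 = 1.273346
T_{3}^{(2)} = (16·1.235746 − 1.267957) / 15 = 1.233599
T_{3}^{(3)} = 1.233599 + (1.233599 − 1.273346)/63 = 1.232968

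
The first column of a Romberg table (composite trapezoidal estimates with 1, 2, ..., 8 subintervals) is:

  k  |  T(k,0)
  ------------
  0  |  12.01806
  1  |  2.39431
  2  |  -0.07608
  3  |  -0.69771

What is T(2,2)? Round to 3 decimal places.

-0.905

Richardson extrapolation on the trapezoidal column (denominator 4−1=3):
T(1,1) = (4·2.39431 − 12.01806) / 3 = -0.81361
T(2,1) = (4·(-0.07608) − 2.39431) / 3 = -0.89954
T(2,2) = (16·(-0.89954) − (-0.81361)) / 15 = -0.90527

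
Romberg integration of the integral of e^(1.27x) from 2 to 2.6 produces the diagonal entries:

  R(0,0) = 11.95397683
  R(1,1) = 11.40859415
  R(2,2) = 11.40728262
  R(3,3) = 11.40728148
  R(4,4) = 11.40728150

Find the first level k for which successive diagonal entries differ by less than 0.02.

|R(1,1) − R(0,0)| = 0.54538268 ≥ 0.02
|R(2,2) − R(1,1)| = 0.00131153 < 0.02

k = 2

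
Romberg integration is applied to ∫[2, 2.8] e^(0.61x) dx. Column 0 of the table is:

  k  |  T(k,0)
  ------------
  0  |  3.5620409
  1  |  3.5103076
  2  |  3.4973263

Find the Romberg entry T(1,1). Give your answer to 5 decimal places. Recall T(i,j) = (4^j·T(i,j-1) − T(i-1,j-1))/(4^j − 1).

T(1,1) = 3.5103076 + (3.5103076 − 3.5620409)/3 = 3.4930632

3.49306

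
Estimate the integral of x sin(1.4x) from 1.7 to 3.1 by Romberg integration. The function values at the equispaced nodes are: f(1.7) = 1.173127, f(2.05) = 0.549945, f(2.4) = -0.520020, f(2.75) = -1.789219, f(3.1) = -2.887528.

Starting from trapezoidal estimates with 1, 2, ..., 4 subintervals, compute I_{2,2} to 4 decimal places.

-0.9006

I_{0,0} (trapezoid, 1 panel, h=1.4000): -1.200081
I_{1,0} (trapezoid, 2 panels, h=0.7000): -0.964054
I_{2,0} (trapezoid, 4 panels, h=0.3500): -0.915773
I_{1,1} = -0.964054 + (-0.964054 − (-1.200081))/3 = -0.885378
I_{2,1} = -0.915773 + (-0.915773 − (-0.964054))/3 = -0.899679
I_{2,2} = -0.899679 + (-0.899679 − (-0.885378))/15 = -0.900632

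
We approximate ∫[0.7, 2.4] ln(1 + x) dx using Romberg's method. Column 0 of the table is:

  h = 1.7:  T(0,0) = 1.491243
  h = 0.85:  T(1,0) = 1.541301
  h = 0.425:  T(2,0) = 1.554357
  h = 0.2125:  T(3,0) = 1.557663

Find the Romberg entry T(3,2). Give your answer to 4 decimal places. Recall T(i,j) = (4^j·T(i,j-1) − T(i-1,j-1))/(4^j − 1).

Richardson extrapolation on the trapezoidal column (denominator 4−1=3):
T(2,1) = (4·1.554357 − 1.541301) / 3 = 1.558709
T(3,1) = (4·1.557663 − 1.554357) / 3 = 1.558765
T(3,2) = (16·1.558765 − 1.558709) / 15 = 1.558769

1.5588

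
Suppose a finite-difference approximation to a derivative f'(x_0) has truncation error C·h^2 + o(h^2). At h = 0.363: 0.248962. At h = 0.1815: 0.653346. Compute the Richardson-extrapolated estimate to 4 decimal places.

Extrapolated value = (4·A(h/2) − A(h)) / (4 − 1)
= (4·0.653346 − 0.248962) / 3
= 2.364422 / 3 = 0.788141

0.7881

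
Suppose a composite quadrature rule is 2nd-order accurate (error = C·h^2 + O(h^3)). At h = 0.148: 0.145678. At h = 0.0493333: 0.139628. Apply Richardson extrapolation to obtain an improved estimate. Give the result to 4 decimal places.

0.1389

The leading error scales as h^2; refining by a factor of 3 reduces it by 3^2 = 9.
Extrapolated value = (9·A(h/3) − A(h)) / (9 − 1)
= (9·0.139628 − 0.145678) / 8
= 1.110974 / 8 = 0.138872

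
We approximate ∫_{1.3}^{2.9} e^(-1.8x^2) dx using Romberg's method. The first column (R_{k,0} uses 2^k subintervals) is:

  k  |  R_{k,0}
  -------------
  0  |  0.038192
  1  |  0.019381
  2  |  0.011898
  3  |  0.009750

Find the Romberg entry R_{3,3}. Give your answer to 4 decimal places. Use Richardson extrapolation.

Richardson extrapolation on the trapezoidal column (denominator 4−1=3):
R_{1,1} = (4·0.019381 − 0.038192) / 3 = 0.013111
R_{2,1} = (4·0.011898 − 0.019381) / 3 = 0.009404
R_{3,1} = 0.009750 + (0.009750 − 0.011898)/3 = 0.009034
R_{2,2} = (16·0.009404 − 0.013111) / 15 = 0.009157
R_{3,2} = (16·0.009034 − 0.009404) / 15 = 0.009009
R_{3,3} = (64·0.009009 − 0.009157) / 63 = 0.009007

0.0090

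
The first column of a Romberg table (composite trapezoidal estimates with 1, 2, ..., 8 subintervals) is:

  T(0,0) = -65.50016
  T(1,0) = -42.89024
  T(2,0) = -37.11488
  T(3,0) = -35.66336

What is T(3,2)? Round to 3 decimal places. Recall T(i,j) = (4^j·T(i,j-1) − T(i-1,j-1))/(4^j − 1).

-35.179

Richardson extrapolation on the trapezoidal column (denominator 4−1=3):
T(2,1) = (4·(-37.11488) − (-42.89024)) / 3 = -35.18976
T(3,1) = (4·(-35.66336) − (-37.11488)) / 3 = -35.17952
T(3,2) = (16·(-35.17952) − (-35.18976)) / 15 = -35.17884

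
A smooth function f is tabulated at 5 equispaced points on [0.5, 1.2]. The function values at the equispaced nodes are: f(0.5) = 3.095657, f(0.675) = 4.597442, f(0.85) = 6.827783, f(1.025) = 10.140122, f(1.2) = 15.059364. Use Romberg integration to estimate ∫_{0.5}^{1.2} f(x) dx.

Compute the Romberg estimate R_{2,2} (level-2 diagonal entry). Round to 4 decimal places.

5.2937

R_{0,0} (trapezoid, 1 panel, h=0.7000): 6.354257
R_{1,0} (trapezoid, 2 panels, h=0.3500): 5.566853
R_{2,0} (trapezoid, 4 panels, h=0.1750): 5.362500
R_{1,1} = 5.566853 + (5.566853 − 6.354257)/3 = 5.304385
R_{2,1} = 5.362500 + (5.362500 − 5.566853)/3 = 5.294382
R_{2,2} = 5.294382 + (5.294382 − 5.304385)/15 = 5.293715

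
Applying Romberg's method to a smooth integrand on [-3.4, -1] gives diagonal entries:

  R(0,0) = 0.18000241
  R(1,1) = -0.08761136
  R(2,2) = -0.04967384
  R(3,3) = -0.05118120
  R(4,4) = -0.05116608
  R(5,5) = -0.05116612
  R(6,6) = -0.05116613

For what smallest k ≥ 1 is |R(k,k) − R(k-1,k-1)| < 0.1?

k = 2

|R(1,1) − R(0,0)| = 0.26761377 ≥ 0.1
|R(2,2) − R(1,1)| = 0.03793752 < 0.1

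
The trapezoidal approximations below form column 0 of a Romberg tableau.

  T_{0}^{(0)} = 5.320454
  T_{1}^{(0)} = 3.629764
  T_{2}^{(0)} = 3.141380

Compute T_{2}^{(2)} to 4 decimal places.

Richardson extrapolation on the trapezoidal column (denominator 4−1=3):
T_{1}^{(1)} = (4·3.629764 − 5.320454) / 3 = 3.066201
T_{2}^{(1)} = 3.141380 + (3.141380 − 3.629764)/3 = 2.978585
T_{2}^{(2)} = 2.978585 + (2.978585 − 3.066201)/15 = 2.972744

2.9727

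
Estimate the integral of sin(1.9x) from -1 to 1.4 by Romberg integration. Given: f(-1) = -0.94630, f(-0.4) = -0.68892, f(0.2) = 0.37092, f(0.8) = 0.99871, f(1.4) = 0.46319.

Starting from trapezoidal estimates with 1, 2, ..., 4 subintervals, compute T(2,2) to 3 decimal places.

0.293

T(0,0) (trapezoid, 1 panel, h=2.4000): -0.57973
T(1,0) (trapezoid, 2 panels, h=1.2000): 0.15524
T(2,0) (trapezoid, 4 panels, h=0.6000): 0.26349
T(1,1) = 0.15524 + (0.15524 − (-0.57973))/3 = 0.40023
T(2,1) = 0.26349 + (0.26349 − 0.15524)/3 = 0.29957
T(2,2) = 0.29957 + (0.29957 − 0.40023)/15 = 0.29286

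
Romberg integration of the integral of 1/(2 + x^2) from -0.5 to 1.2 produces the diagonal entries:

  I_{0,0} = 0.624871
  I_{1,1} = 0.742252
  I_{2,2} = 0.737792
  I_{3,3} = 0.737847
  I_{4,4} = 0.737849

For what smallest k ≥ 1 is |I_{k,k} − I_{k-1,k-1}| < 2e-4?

|I_{1,1} − I_{0,0}| = 0.117381 ≥ 2e-4
|I_{2,2} − I_{1,1}| = 0.004460 ≥ 2e-4
|I_{3,3} − I_{2,2}| = 0.000055 < 2e-4

k = 3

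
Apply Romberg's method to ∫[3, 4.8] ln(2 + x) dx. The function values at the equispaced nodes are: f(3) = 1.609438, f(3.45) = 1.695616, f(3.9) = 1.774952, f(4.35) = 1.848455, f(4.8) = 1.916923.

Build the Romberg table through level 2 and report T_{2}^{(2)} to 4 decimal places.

3.1879

T_{0}^{(0)} (trapezoid, 1 panel, h=1.8000): 3.173725
T_{1}^{(0)} (trapezoid, 2 panels, h=0.9000): 3.184319
T_{2}^{(0)} (trapezoid, 4 panels, h=0.4500): 3.186992
T_{1}^{(1)} = 3.184319 + (3.184319 − 3.173725)/3 = 3.187850
T_{2}^{(1)} = 3.186992 + (3.186992 − 3.184319)/3 = 3.187883
T_{2}^{(2)} = 3.187883 + (3.187883 − 3.187850)/15 = 3.187885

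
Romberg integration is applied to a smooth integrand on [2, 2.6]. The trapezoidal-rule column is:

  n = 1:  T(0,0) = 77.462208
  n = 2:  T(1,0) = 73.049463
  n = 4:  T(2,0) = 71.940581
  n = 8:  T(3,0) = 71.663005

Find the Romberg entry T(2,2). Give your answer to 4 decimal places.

71.5704

Richardson extrapolation on the trapezoidal column (denominator 4−1=3):
T(1,1) = (4·73.049463 − 77.462208) / 3 = 71.578548
T(2,1) = 71.940581 + (71.940581 − 73.049463)/3 = 71.570954
T(2,2) = 71.570954 + (71.570954 − 71.578548)/15 = 71.570448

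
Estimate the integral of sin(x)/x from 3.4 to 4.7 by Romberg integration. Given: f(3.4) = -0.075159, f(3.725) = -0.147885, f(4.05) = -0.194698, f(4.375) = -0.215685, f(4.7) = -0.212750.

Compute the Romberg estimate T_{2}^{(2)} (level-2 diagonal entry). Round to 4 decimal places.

T_{0}^{(0)} (trapezoid, 1 panel, h=1.3000): -0.187141
T_{1}^{(0)} (trapezoid, 2 panels, h=0.6500): -0.220124
T_{2}^{(0)} (trapezoid, 4 panels, h=0.3250): -0.228222
T_{1}^{(1)} = -0.220124 + (-0.220124 − (-0.187141))/3 = -0.231118
T_{2}^{(1)} = -0.228222 + (-0.228222 − (-0.220124))/3 = -0.230921
T_{2}^{(2)} = -0.230921 + (-0.230921 − (-0.231118))/15 = -0.230908

-0.2309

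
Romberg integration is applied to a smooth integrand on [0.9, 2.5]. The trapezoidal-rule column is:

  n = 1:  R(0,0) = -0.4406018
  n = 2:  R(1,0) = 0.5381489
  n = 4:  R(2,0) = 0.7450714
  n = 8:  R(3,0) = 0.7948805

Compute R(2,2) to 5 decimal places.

Richardson extrapolation on the trapezoidal column (denominator 4−1=3):
R(1,1) = (4·0.5381489 − (-0.4406018)) / 3 = 0.8643991
R(2,1) = (4·0.7450714 − 0.5381489) / 3 = 0.8140456
R(2,2) = (16·0.8140456 − 0.8643991) / 15 = 0.8106887

0.81069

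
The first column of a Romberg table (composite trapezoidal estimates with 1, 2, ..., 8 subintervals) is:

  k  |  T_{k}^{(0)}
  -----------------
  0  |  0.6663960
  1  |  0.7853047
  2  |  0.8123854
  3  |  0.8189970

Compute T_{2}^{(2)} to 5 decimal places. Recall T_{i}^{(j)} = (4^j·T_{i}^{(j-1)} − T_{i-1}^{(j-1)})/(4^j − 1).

0.82118

T_{1}^{(1)} = (4·0.7853047 − 0.6663960) / 3 = 0.8249409
T_{2}^{(1)} = 0.8123854 + (0.8123854 − 0.7853047)/3 = 0.8214123
T_{2}^{(2)} = 0.8214123 + (0.8214123 − 0.8249409)/15 = 0.8211771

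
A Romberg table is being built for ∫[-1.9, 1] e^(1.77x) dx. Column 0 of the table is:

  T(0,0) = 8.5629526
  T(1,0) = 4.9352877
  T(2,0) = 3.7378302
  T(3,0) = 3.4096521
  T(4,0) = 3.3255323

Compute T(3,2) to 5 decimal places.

3.29770

T(2,1) = (4·3.7378302 − 4.9352877) / 3 = 3.3386777
T(3,1) = 3.4096521 + (3.4096521 − 3.7378302)/3 = 3.3002594
T(3,2) = 3.3002594 + (3.3002594 − 3.3386777)/15 = 3.2976982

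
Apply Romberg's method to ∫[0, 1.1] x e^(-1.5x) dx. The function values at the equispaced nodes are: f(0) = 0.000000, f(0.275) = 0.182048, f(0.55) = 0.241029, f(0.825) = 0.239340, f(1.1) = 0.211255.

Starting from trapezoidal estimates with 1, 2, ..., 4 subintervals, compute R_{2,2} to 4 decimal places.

0.2182

R_{0,0} (trapezoid, 1 panel, h=1.1000): 0.116190
R_{1,0} (trapezoid, 2 panels, h=0.5500): 0.190661
R_{2,0} (trapezoid, 4 panels, h=0.2750): 0.211212
R_{1,1} = 0.190661 + (0.190661 − 0.116190)/3 = 0.215485
R_{2,1} = 0.211212 + (0.211212 − 0.190661)/3 = 0.218062
R_{2,2} = 0.218062 + (0.218062 − 0.215485)/15 = 0.218234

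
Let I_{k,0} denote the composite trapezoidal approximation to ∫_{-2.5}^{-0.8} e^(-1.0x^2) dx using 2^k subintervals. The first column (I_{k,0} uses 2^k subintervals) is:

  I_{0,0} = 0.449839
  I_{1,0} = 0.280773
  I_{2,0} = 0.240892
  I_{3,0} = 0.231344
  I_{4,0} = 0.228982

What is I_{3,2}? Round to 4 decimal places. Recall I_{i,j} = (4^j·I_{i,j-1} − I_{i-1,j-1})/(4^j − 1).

0.2282

Richardson extrapolation on the trapezoidal column (denominator 4−1=3):
I_{2,1} = (4·0.240892 − 0.280773) / 3 = 0.227598
I_{3,1} = 0.231344 + (0.231344 − 0.240892)/3 = 0.228161
I_{3,2} = (16·0.228161 − 0.227598) / 15 = 0.228199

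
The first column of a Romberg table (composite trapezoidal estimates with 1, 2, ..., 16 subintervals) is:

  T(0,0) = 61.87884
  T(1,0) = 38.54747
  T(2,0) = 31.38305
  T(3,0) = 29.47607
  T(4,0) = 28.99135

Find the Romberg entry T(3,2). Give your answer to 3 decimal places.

Richardson extrapolation on the trapezoidal column (denominator 4−1=3):
T(2,1) = (4·31.38305 − 38.54747) / 3 = 28.99491
T(3,1) = 29.47607 + (29.47607 − 31.38305)/3 = 28.84041
T(3,2) = (16·28.84041 − 28.99491) / 15 = 28.83011

28.830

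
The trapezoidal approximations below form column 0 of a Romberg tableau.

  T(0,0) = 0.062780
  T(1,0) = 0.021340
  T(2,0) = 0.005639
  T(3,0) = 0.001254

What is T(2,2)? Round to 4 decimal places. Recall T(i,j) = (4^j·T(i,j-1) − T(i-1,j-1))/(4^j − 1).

-0.0001

T(1,1) = (4·0.021340 − 0.062780) / 3 = 0.007527
T(2,1) = 0.005639 + (0.005639 − 0.021340)/3 = 0.000405
T(2,2) = (16·0.000405 − 0.007527) / 15 = -0.000070
(Column j=1 coincides with Simpson's rule on the same nodes.)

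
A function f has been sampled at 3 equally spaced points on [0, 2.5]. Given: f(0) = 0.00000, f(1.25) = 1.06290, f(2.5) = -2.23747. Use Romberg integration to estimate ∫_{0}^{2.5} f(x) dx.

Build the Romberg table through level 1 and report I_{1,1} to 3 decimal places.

I_{0,0} (trapezoid, 1 panel, h=2.5000): -2.79684
I_{1,0} (trapezoid, 2 panels, h=1.2500): -0.06979
I_{1,1} = -0.06979 + (-0.06979 − (-2.79684))/3 = 0.83923

0.839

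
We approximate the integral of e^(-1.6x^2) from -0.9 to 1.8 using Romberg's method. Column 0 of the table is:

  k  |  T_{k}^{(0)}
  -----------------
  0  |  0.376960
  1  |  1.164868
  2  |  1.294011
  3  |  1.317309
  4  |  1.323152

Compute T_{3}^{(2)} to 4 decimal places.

Richardson extrapolation on the trapezoidal column (denominator 4−1=3):
T_{2}^{(1)} = 1.294011 + (1.294011 − 1.164868)/3 = 1.337059
T_{3}^{(1)} = 1.317309 + (1.317309 − 1.294011)/3 = 1.325075
T_{3}^{(2)} = (16·1.325075 − 1.337059) / 15 = 1.324276
(Column j=1 coincides with Simpson's rule on the same nodes.)

1.3243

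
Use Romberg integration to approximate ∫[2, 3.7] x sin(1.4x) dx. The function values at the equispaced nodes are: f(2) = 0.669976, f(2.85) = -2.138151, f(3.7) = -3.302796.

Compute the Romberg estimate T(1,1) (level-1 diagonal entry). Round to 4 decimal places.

-3.1692

T(0,0) (trapezoid, 1 panel, h=1.7000): -2.237897
T(1,0) (trapezoid, 2 panels, h=0.8500): -2.936377
T(1,1) = -2.936377 + (-2.936377 − (-2.237897))/3 = -3.169204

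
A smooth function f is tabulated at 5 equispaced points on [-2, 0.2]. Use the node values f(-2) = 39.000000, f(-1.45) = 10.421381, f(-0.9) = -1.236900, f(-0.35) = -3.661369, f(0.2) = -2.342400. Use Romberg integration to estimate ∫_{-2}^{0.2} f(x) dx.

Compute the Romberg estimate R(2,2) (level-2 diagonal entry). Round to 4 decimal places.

R(0,0) (trapezoid, 1 panel, h=2.2000): 40.323360
R(1,0) (trapezoid, 2 panels, h=1.1000): 18.801090
R(2,0) (trapezoid, 4 panels, h=0.5500): 13.118552
R(1,1) = 18.801090 + (18.801090 − 40.323360)/3 = 11.627000
R(2,1) = 13.118552 + (13.118552 − 18.801090)/3 = 11.224373
R(2,2) = 11.224373 + (11.224373 − 11.627000)/15 = 11.197531

11.1975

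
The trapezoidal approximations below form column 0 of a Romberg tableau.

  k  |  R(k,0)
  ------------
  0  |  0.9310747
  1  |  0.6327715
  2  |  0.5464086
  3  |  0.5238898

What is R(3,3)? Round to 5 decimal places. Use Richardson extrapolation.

R(1,1) = 0.6327715 + (0.6327715 − 0.9310747)/3 = 0.5333371
R(2,1) = 0.5464086 + (0.5464086 − 0.6327715)/3 = 0.5176210
R(3,1) = (4·0.5238898 − 0.5464086) / 3 = 0.5163835
R(2,2) = (16·0.5176210 − 0.5333371) / 15 = 0.5165733
R(3,2) = (16·0.5163835 − 0.5176210) / 15 = 0.5163010
R(3,3) = (64·0.5163010 − 0.5165733) / 63 = 0.5162967

0.51630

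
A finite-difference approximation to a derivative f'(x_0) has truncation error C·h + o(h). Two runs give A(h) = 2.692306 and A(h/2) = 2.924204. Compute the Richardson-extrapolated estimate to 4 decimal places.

3.1561

Extrapolated value = (2·A(h/2) − A(h)) / (2 − 1)
= (2·2.924204 − 2.692306) / 1
= 3.156102 / 1 = 3.156102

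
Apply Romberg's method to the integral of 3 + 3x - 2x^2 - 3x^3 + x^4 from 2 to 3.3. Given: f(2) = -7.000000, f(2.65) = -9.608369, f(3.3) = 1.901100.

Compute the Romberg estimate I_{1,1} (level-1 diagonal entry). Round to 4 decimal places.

-9.4320

I_{0,0} (trapezoid, 1 panel, h=1.3000): -3.314285
I_{1,0} (trapezoid, 2 panels, h=0.6500): -7.902582
I_{1,1} = -7.902582 + (-7.902582 − (-3.314285))/3 = -9.432014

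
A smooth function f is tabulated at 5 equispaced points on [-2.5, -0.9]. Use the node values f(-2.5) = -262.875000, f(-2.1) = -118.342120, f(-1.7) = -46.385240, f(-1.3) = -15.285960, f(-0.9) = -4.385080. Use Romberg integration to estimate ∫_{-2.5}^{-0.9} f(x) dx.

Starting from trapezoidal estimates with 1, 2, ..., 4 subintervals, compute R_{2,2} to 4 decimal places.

-119.1741

R_{0,0} (trapezoid, 1 panel, h=1.6000): -213.808064
R_{1,0} (trapezoid, 2 panels, h=0.8000): -144.012224
R_{2,0} (trapezoid, 4 panels, h=0.4000): -125.457344
R_{1,1} = -144.012224 + (-144.012224 − (-213.808064))/3 = -120.746944
R_{2,1} = -125.457344 + (-125.457344 − (-144.012224))/3 = -119.272384
R_{2,2} = -119.272384 + (-119.272384 − (-120.746944))/15 = -119.174080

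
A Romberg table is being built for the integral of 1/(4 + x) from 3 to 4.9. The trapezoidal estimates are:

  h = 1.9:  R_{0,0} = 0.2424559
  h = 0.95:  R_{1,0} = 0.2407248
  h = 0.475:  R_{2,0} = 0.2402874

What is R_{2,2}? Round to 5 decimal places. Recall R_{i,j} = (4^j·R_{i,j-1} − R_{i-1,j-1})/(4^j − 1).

0.24014

R_{1,1} = 0.2407248 + (0.2407248 − 0.2424559)/3 = 0.2401478
R_{2,1} = (4·0.2402874 − 0.2407248) / 3 = 0.2401416
R_{2,2} = (16·0.2401416 − 0.2401478) / 15 = 0.2401412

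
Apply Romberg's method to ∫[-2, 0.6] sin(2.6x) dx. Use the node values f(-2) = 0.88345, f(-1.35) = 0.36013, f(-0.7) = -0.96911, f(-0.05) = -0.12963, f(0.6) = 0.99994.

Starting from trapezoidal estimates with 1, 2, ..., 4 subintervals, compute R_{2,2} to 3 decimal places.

0.258

R_{0,0} (trapezoid, 1 panel, h=2.6000): 2.44841
R_{1,0} (trapezoid, 2 panels, h=1.3000): -0.03564
R_{2,0} (trapezoid, 4 panels, h=0.6500): 0.13201
R_{1,1} = -0.03564 + (-0.03564 − 2.44841)/3 = -0.86366
R_{2,1} = 0.13201 + (0.13201 − (-0.03564))/3 = 0.18789
R_{2,2} = 0.18789 + (0.18789 − (-0.86366))/15 = 0.25799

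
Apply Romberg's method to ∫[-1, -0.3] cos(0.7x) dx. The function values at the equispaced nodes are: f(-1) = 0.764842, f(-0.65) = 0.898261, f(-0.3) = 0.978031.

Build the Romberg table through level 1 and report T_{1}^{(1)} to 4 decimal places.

0.6225

T_{0}^{(0)} (trapezoid, 1 panel, h=0.7000): 0.610006
T_{1}^{(0)} (trapezoid, 2 panels, h=0.3500): 0.619394
T_{1}^{(1)} = 0.619394 + (0.619394 − 0.610006)/3 = 0.622523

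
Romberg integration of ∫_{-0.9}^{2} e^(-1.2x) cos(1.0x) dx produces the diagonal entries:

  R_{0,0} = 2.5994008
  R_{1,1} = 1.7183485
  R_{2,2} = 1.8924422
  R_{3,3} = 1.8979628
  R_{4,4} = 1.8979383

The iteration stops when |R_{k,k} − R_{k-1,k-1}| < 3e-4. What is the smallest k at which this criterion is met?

|R_{1,1} − R_{0,0}| = 0.8810523 ≥ 3e-4
|R_{2,2} − R_{1,1}| = 0.1740937 ≥ 3e-4
|R_{3,3} − R_{2,2}| = 0.0055206 ≥ 3e-4
|R_{4,4} − R_{3,3}| = 0.0000245 < 3e-4

k = 4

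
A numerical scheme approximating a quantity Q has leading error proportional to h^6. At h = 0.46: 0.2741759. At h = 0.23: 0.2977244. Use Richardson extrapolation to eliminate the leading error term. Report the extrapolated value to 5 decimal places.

Extrapolated value = (64·A(h/2) − A(h)) / (64 − 1)
= (64·0.2977244 − 0.2741759) / 63
= 18.7801857 / 63 = 0.2980982

0.29810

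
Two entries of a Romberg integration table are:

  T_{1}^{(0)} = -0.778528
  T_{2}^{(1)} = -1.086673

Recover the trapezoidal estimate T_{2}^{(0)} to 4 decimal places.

-1.0096

From T_{2}^{(1)} = (4·T_{2}^{(0)} − T_{1}^{(0)})/3, solve for T_{2}^{(0)}:
4·T_{2}^{(0)} = 3·(-1.086673) + (-0.778528) = -4.038547
T_{2}^{(0)} = -1.009637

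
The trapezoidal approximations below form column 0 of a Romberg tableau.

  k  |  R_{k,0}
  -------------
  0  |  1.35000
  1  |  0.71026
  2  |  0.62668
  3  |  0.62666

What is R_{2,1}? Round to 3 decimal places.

Richardson extrapolation on the trapezoidal column (denominator 4−1=3):
R_{2,1} = 0.62668 + (0.62668 − 0.71026)/3 = 0.59882
(Column j=1 coincides with Simpson's rule on the same nodes.)

0.599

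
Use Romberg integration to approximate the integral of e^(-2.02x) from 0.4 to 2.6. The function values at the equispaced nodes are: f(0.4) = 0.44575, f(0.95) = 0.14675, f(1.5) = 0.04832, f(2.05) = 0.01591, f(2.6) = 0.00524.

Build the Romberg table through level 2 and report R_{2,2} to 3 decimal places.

0.219

R_{0,0} (trapezoid, 1 panel, h=2.2000): 0.49609
R_{1,0} (trapezoid, 2 panels, h=1.1000): 0.30120
R_{2,0} (trapezoid, 4 panels, h=0.5500): 0.24006
R_{1,1} = 0.30120 + (0.30120 − 0.49609)/3 = 0.23624
R_{2,1} = 0.24006 + (0.24006 − 0.30120)/3 = 0.21968
R_{2,2} = 0.21968 + (0.21968 − 0.23624)/15 = 0.21858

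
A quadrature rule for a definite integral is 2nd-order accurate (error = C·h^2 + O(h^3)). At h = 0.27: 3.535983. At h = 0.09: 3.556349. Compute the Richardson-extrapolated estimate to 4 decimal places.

3.5589

The leading error scales as h^2; refining by a factor of 3 reduces it by 3^2 = 9.
Extrapolated value = (9·A(h/3) − A(h)) / (9 − 1)
= (9·3.556349 − 3.535983) / 8
= 28.471158 / 8 = 3.558895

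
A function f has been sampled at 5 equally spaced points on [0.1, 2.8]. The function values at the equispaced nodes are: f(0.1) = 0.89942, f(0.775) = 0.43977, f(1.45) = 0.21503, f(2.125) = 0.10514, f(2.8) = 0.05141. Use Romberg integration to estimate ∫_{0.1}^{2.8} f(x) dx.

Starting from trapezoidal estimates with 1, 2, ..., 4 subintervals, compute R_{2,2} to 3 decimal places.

0.800

R_{0,0} (trapezoid, 1 panel, h=2.7000): 1.28362
R_{1,0} (trapezoid, 2 panels, h=1.3500): 0.93210
R_{2,0} (trapezoid, 4 panels, h=0.6750): 0.83386
R_{1,1} = 0.93210 + (0.93210 − 1.28362)/3 = 0.81493
R_{2,1} = 0.83386 + (0.83386 − 0.93210)/3 = 0.80111
R_{2,2} = 0.80111 + (0.80111 − 0.81493)/15 = 0.80019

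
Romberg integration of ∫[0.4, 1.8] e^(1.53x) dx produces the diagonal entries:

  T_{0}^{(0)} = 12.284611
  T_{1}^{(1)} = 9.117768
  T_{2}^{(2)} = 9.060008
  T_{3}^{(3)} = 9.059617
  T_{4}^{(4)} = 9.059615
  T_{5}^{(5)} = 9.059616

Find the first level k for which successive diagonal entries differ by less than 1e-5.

|T_{1}^{(1)} − T_{0}^{(0)}| = 3.166843 ≥ 1e-5
|T_{2}^{(2)} − T_{1}^{(1)}| = 0.057760 ≥ 1e-5
|T_{3}^{(3)} − T_{2}^{(2)}| = 0.000391 ≥ 1e-5
|T_{4}^{(4)} − T_{3}^{(3)}| = 0.000002 < 1e-5

k = 4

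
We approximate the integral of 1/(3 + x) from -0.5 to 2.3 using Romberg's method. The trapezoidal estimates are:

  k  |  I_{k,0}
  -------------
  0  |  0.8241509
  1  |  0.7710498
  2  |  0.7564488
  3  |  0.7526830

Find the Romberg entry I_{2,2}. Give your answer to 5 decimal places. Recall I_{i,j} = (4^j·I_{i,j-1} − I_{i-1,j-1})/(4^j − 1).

Richardson extrapolation on the trapezoidal column (denominator 4−1=3):
I_{1,1} = (4·0.7710498 − 0.8241509) / 3 = 0.7533494
I_{2,1} = 0.7564488 + (0.7564488 − 0.7710498)/3 = 0.7515818
I_{2,2} = 0.7515818 + (0.7515818 − 0.7533494)/15 = 0.7514640

0.75146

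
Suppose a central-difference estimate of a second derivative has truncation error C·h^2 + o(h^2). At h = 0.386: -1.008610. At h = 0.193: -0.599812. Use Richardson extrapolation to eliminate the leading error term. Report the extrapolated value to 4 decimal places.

Extrapolated value = (4·A(h/2) − A(h)) / (4 − 1)
= (4·(-0.599812) − (-1.008610)) / 3
= -1.390638 / 3 = -0.463546

-0.4635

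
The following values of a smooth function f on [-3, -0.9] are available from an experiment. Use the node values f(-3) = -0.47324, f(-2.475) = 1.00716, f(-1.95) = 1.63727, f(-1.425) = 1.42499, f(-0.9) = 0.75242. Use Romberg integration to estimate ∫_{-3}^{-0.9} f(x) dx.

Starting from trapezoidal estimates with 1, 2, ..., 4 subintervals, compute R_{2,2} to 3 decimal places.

2.320

R_{0,0} (trapezoid, 1 panel, h=2.1000): 0.29314
R_{1,0} (trapezoid, 2 panels, h=1.0500): 1.86570
R_{2,0} (trapezoid, 4 panels, h=0.5250): 2.20973
R_{1,1} = 1.86570 + (1.86570 − 0.29314)/3 = 2.38989
R_{2,1} = 2.20973 + (2.20973 − 1.86570)/3 = 2.32441
R_{2,2} = 2.32441 + (2.32441 − 2.38989)/15 = 2.32004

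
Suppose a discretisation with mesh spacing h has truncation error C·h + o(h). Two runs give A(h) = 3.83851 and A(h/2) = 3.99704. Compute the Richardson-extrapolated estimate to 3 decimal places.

The leading error scales as h; refining by a factor of 2 reduces it by 2^1 = 2.
Extrapolated value = (2·A(h/2) − A(h)) / (2 − 1)
= (2·3.99704 − 3.83851) / 1
= 4.15557 / 1 = 4.15557

4.156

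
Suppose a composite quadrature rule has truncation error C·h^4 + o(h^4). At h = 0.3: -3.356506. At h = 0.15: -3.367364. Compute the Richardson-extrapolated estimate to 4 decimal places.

The leading error scales as h^4; refining by a factor of 2 reduces it by 2^4 = 16.
Extrapolated value = (16·A(h/2) − A(h)) / (16 − 1)
= (16·(-3.367364) − (-3.356506)) / 15
= -50.521318 / 15 = -3.368088

-3.3681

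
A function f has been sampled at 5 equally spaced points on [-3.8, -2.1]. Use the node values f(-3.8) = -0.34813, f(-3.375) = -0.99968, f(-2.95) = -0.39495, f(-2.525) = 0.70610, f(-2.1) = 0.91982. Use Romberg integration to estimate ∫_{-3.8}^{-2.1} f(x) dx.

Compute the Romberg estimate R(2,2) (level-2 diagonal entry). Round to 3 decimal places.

R(0,0) (trapezoid, 1 panel, h=1.7000): 0.48594
R(1,0) (trapezoid, 2 panels, h=0.8500): -0.09274
R(2,0) (trapezoid, 4 panels, h=0.4250): -0.17114
R(1,1) = -0.09274 + (-0.09274 − 0.48594)/3 = -0.28563
R(2,1) = -0.17114 + (-0.17114 − (-0.09274))/3 = -0.19727
R(2,2) = -0.19727 + (-0.19727 − (-0.28563))/15 = -0.19138

-0.191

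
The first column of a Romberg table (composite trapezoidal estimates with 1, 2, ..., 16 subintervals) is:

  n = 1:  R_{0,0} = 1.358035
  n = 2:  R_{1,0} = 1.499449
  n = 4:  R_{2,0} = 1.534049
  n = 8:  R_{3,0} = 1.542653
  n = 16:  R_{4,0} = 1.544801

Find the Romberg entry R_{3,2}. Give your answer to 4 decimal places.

R_{2,1} = (4·1.534049 − 1.499449) / 3 = 1.545582
R_{3,1} = (4·1.542653 − 1.534049) / 3 = 1.545521
R_{3,2} = 1.545521 + (1.545521 − 1.545582)/15 = 1.545517
(Column j=1 coincides with Simpson's rule on the same nodes.)

1.5455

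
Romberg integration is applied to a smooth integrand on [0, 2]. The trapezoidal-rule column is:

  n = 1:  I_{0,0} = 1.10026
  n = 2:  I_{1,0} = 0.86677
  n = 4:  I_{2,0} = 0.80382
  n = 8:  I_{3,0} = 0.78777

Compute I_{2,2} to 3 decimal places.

Richardson extrapolation on the trapezoidal column (denominator 4−1=3):
I_{1,1} = (4·0.86677 − 1.10026) / 3 = 0.78894
I_{2,1} = (4·0.80382 − 0.86677) / 3 = 0.78284
I_{2,2} = (16·0.78284 − 0.78894) / 15 = 0.78243

0.782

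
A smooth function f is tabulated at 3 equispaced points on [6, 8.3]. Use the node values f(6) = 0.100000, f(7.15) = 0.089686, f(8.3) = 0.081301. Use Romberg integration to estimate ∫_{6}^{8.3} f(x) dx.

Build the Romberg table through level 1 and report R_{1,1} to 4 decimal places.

0.2070

R_{0,0} (trapezoid, 1 panel, h=2.3000): 0.208496
R_{1,0} (trapezoid, 2 panels, h=1.1500): 0.207387
R_{1,1} = 0.207387 + (0.207387 − 0.208496)/3 = 0.207017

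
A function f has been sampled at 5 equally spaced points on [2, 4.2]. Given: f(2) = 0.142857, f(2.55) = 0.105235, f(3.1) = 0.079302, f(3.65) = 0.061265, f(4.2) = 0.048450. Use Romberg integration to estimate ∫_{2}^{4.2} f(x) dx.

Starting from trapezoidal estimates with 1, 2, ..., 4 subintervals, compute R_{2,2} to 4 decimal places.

0.1862

R_{0,0} (trapezoid, 1 panel, h=2.2000): 0.210438
R_{1,0} (trapezoid, 2 panels, h=1.1000): 0.192451
R_{2,0} (trapezoid, 4 panels, h=0.5500): 0.187801
R_{1,1} = 0.192451 + (0.192451 − 0.210438)/3 = 0.186455
R_{2,1} = 0.187801 + (0.187801 − 0.192451)/3 = 0.186251
R_{2,2} = 0.186251 + (0.186251 − 0.186455)/15 = 0.186237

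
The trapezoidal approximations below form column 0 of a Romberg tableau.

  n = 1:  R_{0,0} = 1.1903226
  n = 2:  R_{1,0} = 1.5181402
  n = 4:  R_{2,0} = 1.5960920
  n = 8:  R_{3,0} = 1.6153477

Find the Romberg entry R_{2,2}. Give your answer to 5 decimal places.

1.62172

Richardson extrapolation on the trapezoidal column (denominator 4−1=3):
R_{1,1} = 1.5181402 + (1.5181402 − 1.1903226)/3 = 1.6274127
R_{2,1} = (4·1.5960920 − 1.5181402) / 3 = 1.6220759
R_{2,2} = 1.6220759 + (1.6220759 − 1.6274127)/15 = 1.6217201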